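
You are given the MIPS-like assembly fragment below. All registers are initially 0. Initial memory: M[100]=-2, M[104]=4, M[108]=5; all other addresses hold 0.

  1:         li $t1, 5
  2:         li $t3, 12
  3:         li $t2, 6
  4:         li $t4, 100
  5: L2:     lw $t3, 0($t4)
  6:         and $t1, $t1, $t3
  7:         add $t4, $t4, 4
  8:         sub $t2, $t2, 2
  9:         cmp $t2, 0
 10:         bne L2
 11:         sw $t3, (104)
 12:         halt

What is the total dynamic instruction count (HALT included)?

$t1=5
$t3=12
$t2=6
$t4=100
$t3=M[100]=-2
$t1=5&(-2)=4
$t4=100+4=104
$t2=6-2=4
cmp $t2, 0  (cmp 4,0)
bne L2: taken
$t3=M[104]=4
$t1=4&4=4
$t4=104+4=108
$t2=4-2=2
cmp $t2, 0  (cmp 2,0)
bne L2: taken
$t3=M[108]=5
$t1=4&5=4
$t4=108+4=112
$t2=2-2=0
cmp $t2, 0  (cmp 0,0)
bne L2: not taken
sw $t3, (104) → M[104]=5
halt.
Total executed instructions: 24.

24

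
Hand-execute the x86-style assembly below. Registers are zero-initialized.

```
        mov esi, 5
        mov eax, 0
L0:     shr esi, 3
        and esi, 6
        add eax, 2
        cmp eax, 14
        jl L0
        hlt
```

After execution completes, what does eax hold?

after mov esi, 5: esi=5
after mov eax, 0: eax=0
after shr esi, 3: esi=5>>3=0
after and esi, 6: esi=0&6=0
after add eax, 2: eax=0+2=2
cmp eax, 14  (cmp 2,14)
jl L0: taken
after shr esi, 3: esi=0>>3=0
after and esi, 6: esi=0&6=0
after add eax, 2: eax=2+2=4
cmp eax, 14  (cmp 4,14)
jl L0: taken
after shr esi, 3: esi=0>>3=0
after and esi, 6: esi=0&6=0
after add eax, 2: eax=4+2=6
cmp eax, 14  (cmp 6,14)
jl L0: taken
after shr esi, 3: esi=0>>3=0
after and esi, 6: esi=0&6=0
after add eax, 2: eax=6+2=8
cmp eax, 14  (cmp 8,14)
jl L0: taken
after shr esi, 3: esi=0>>3=0
after and esi, 6: esi=0&6=0
after add eax, 2: eax=8+2=10
cmp eax, 14  (cmp 10,14)
jl L0: taken
after shr esi, 3: esi=0>>3=0
after and esi, 6: esi=0&6=0
after add eax, 2: eax=10+2=12
cmp eax, 14  (cmp 12,14)
jl L0: taken
after shr esi, 3: esi=0>>3=0
after and esi, 6: esi=0&6=0
after add eax, 2: eax=12+2=14
cmp eax, 14  (cmp 14,14)
jl L0: not taken
halt.

14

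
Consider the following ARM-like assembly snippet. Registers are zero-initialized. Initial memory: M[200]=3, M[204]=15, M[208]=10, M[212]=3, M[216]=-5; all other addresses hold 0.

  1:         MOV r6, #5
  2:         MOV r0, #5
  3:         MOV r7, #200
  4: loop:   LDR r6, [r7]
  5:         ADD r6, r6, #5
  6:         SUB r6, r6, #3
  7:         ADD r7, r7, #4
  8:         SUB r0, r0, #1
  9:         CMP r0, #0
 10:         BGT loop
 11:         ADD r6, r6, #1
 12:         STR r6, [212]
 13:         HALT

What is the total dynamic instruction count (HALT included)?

r6=5
r0=5
r7=200
r6=M[200]=3
r6=3+5=8
r6=8-3=5
r7=200+4=204
r0=5-1=4
CMP r0, #0  (cmp 4,0)
BGT loop: taken
r6=M[204]=15
r6=15+5=20
r6=20-3=17
r7=204+4=208
r0=4-1=3
CMP r0, #0  (cmp 3,0)
BGT loop: taken
r6=M[208]=10
r6=10+5=15
r6=15-3=12
r7=208+4=212
r0=3-1=2
CMP r0, #0  (cmp 2,0)
BGT loop: taken
r6=M[212]=3
r6=3+5=8
r6=8-3=5
r7=212+4=216
r0=2-1=1
CMP r0, #0  (cmp 1,0)
BGT loop: taken
r6=M[216]=-5
r6=(-5)+5=0
r6=0-3=-3
r7=216+4=220
r0=1-1=0
CMP r0, #0  (cmp 0,0)
BGT loop: not taken
r6=(-3)+1=-2
STR r6, [212] → M[212]=-2
halt.
Total executed instructions: 41.

41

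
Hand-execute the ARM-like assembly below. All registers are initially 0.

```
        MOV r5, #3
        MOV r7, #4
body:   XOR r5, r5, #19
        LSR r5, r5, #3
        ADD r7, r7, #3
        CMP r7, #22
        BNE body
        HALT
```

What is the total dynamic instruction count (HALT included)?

33

MOV r5, #3 → r5=3
MOV r7, #4 → r7=4
XOR r5, r5, #19 → r5=3^19=16
LSR r5, r5, #3 → r5=16>>3=2
ADD r7, r7, #3 → r7=4+3=7
CMP r7, #22  (cmp 7,22)
BNE body: taken
XOR r5, r5, #19 → r5=2^19=17
LSR r5, r5, #3 → r5=17>>3=2
ADD r7, r7, #3 → r7=7+3=10
CMP r7, #22  (cmp 10,22)
BNE body: taken
XOR r5, r5, #19 → r5=2^19=17
LSR r5, r5, #3 → r5=17>>3=2
ADD r7, r7, #3 → r7=10+3=13
CMP r7, #22  (cmp 13,22)
BNE body: taken
XOR r5, r5, #19 → r5=2^19=17
LSR r5, r5, #3 → r5=17>>3=2
ADD r7, r7, #3 → r7=13+3=16
CMP r7, #22  (cmp 16,22)
BNE body: taken
XOR r5, r5, #19 → r5=2^19=17
LSR r5, r5, #3 → r5=17>>3=2
ADD r7, r7, #3 → r7=16+3=19
CMP r7, #22  (cmp 19,22)
BNE body: taken
XOR r5, r5, #19 → r5=2^19=17
LSR r5, r5, #3 → r5=17>>3=2
ADD r7, r7, #3 → r7=19+3=22
CMP r7, #22  (cmp 22,22)
BNE body: not taken
halt.
Total executed instructions: 33.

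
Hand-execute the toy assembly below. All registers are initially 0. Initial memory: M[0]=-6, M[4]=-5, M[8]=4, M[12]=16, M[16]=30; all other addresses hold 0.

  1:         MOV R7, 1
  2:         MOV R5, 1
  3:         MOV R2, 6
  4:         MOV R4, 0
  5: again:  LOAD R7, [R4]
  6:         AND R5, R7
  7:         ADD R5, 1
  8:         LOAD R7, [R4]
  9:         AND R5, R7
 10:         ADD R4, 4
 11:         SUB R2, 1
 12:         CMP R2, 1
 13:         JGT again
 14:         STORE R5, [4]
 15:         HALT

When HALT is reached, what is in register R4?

20

MOV R7, 1 → R7=1
MOV R5, 1 → R5=1
MOV R2, 6 → R2=6
MOV R4, 0 → R4=0
LOAD R7, [R4] → R7=M[0]=-6
AND R5, R7 → R5=1&(-6)=0
ADD R5, 1 → R5=0+1=1
LOAD R7, [R4] → R7=M[0]=-6
AND R5, R7 → R5=1&(-6)=0
ADD R4, 4 → R4=0+4=4
SUB R2, 1 → R2=6-1=5
CMP R2, 1  (cmp 5,1)
JGT again: taken
LOAD R7, [R4] → R7=M[4]=-5
AND R5, R7 → R5=0&(-5)=0
ADD R5, 1 → R5=0+1=1
LOAD R7, [R4] → R7=M[4]=-5
AND R5, R7 → R5=1&(-5)=1
ADD R4, 4 → R4=4+4=8
SUB R2, 1 → R2=5-1=4
CMP R2, 1  (cmp 4,1)
JGT again: taken
LOAD R7, [R4] → R7=M[8]=4
AND R5, R7 → R5=1&4=0
ADD R5, 1 → R5=0+1=1
LOAD R7, [R4] → R7=M[8]=4
AND R5, R7 → R5=1&4=0
ADD R4, 4 → R4=8+4=12
SUB R2, 1 → R2=4-1=3
CMP R2, 1  (cmp 3,1)
JGT again: taken
LOAD R7, [R4] → R7=M[12]=16
AND R5, R7 → R5=0&16=0
ADD R5, 1 → R5=0+1=1
LOAD R7, [R4] → R7=M[12]=16
AND R5, R7 → R5=1&16=0
ADD R4, 4 → R4=12+4=16
SUB R2, 1 → R2=3-1=2
CMP R2, 1  (cmp 2,1)
JGT again: taken
LOAD R7, [R4] → R7=M[16]=30
AND R5, R7 → R5=0&30=0
ADD R5, 1 → R5=0+1=1
LOAD R7, [R4] → R7=M[16]=30
AND R5, R7 → R5=1&30=0
ADD R4, 4 → R4=16+4=20
SUB R2, 1 → R2=2-1=1
CMP R2, 1  (cmp 1,1)
JGT again: not taken
STORE R5, [4] → M[4]=0
halt.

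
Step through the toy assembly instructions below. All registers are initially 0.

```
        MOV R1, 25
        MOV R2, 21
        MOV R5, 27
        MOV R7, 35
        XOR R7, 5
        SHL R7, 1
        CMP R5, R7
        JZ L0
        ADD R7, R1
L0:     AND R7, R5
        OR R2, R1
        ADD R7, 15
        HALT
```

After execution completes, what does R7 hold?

16

R1=25
R2=21
R5=27
R7=35
R7=35^5=38
R7=38<<1=76
CMP R5, R7  (cmp 27,76)
JZ L0: not taken
R7=76+25=101
R7=101&27=1
R2=21|25=29
R7=1+15=16
halt.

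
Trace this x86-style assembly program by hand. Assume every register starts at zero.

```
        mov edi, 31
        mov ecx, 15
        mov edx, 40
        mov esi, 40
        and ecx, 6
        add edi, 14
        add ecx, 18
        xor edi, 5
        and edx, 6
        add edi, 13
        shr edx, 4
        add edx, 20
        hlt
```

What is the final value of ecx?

after mov edi, 31: edi=31
after mov ecx, 15: ecx=15
after mov edx, 40: edx=40
after mov esi, 40: esi=40
after and ecx, 6: ecx=15&6=6
after add edi, 14: edi=31+14=45
after add ecx, 18: ecx=6+18=24
after xor edi, 5: edi=45^5=40
after and edx, 6: edx=40&6=0
after add edi, 13: edi=40+13=53
after shr edx, 4: edx=0>>4=0
after add edx, 20: edx=0+20=20
halt.

24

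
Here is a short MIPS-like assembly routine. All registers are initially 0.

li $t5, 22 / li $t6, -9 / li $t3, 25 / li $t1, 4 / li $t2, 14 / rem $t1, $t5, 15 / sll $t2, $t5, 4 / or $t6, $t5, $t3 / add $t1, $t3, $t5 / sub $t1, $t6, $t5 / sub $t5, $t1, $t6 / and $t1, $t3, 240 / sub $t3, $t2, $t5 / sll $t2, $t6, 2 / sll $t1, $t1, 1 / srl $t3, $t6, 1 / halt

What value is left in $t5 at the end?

-22

$t5=22
$t6=-9
$t3=25
$t1=4
$t2=14
$t1=22%15=7
$t2=22<<4=352
$t6=22|25=31
$t1=25+22=47
$t1=31-22=9
$t5=9-31=-22
$t1=25&240=16
$t3=352-(-22)=374
$t2=31<<2=124
$t1=16<<1=32
$t3=31>>1=15
halt.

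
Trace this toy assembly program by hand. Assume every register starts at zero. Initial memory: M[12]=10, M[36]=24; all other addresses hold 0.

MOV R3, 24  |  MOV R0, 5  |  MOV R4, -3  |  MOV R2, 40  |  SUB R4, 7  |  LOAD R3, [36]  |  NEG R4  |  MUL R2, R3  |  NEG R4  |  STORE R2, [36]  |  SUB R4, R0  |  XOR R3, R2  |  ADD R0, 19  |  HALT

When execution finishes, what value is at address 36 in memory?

960

after MOV R3, 24: R3=24
after MOV R0, 5: R0=5
after MOV R4, -3: R4=-3
after MOV R2, 40: R2=40
after SUB R4, 7: R4=(-3)-7=-10
after LOAD R3, [36]: R3=M[36]=24
after NEG R4: R4=-(-10)=10
after MUL R2, R3: R2=40*24=960
after NEG R4: R4=-(10)=-10
STORE R2, [36] → M[36]=960
after SUB R4, R0: R4=(-10)-5=-15
after XOR R3, R2: R3=24^960=984
after ADD R0, 19: R0=5+19=24
halt.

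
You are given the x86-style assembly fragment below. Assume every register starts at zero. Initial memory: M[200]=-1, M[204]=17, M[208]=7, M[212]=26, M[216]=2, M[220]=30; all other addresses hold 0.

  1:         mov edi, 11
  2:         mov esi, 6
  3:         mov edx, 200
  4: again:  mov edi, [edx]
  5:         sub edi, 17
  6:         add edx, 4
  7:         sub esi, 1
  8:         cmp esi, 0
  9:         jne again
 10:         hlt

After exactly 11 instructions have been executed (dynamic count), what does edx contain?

mov edi, 11 → edi=11
mov esi, 6 → esi=6
mov edx, 200 → edx=200
mov edi, [edx] → edi=M[200]=-1
sub edi, 17 → edi=(-1)-17=-18
add edx, 4 → edx=200+4=204
sub esi, 1 → esi=6-1=5
cmp esi, 0  (cmp 5,0)
jne again: taken
mov edi, [edx] → edi=M[204]=17
sub edi, 17 → edi=17-17=0
After step 11: edx = 204.

204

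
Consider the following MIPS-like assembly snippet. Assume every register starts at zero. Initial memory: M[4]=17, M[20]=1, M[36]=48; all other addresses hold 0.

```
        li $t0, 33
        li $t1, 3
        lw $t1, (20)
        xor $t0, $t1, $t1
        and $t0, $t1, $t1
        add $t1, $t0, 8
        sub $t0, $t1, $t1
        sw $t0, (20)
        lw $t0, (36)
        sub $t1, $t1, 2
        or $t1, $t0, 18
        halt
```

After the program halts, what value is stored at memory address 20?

0

after li $t0, 33: $t0=33
after li $t1, 3: $t1=3
after lw $t1, (20): $t1=M[20]=1
after xor $t0, $t1, $t1: $t0=1^1=0
after and $t0, $t1, $t1: $t0=1&1=1
after add $t1, $t0, 8: $t1=1+8=9
after sub $t0, $t1, $t1: $t0=9-9=0
sw $t0, (20) → M[20]=0
after lw $t0, (36): $t0=M[36]=48
after sub $t1, $t1, 2: $t1=9-2=7
after or $t1, $t0, 18: $t1=48|18=50
halt.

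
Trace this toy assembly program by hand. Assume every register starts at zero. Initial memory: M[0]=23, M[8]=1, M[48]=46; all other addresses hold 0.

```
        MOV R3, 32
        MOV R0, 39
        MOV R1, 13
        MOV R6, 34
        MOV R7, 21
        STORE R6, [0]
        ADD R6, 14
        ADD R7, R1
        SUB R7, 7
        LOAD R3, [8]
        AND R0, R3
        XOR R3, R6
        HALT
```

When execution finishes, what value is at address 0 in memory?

34

MOV R3, 32 → R3=32
MOV R0, 39 → R0=39
MOV R1, 13 → R1=13
MOV R6, 34 → R6=34
MOV R7, 21 → R7=21
STORE R6, [0] → M[0]=34
ADD R6, 14 → R6=34+14=48
ADD R7, R1 → R7=21+13=34
SUB R7, 7 → R7=34-7=27
LOAD R3, [8] → R3=M[8]=1
AND R0, R3 → R0=39&1=1
XOR R3, R6 → R3=1^48=49
halt.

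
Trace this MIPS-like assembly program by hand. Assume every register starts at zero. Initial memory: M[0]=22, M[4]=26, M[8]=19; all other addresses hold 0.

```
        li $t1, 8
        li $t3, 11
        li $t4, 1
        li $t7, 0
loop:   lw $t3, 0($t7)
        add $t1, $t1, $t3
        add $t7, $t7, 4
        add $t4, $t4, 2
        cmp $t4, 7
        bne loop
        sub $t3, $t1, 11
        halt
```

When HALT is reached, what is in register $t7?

12

$t1=8
$t3=11
$t4=1
$t7=0
$t3=M[0]=22
$t1=8+22=30
$t7=0+4=4
$t4=1+2=3
cmp $t4, 7  (cmp 3,7)
bne loop: taken
$t3=M[4]=26
$t1=30+26=56
$t7=4+4=8
$t4=3+2=5
cmp $t4, 7  (cmp 5,7)
bne loop: taken
$t3=M[8]=19
$t1=56+19=75
$t7=8+4=12
$t4=5+2=7
cmp $t4, 7  (cmp 7,7)
bne loop: not taken
$t3=75-11=64
halt.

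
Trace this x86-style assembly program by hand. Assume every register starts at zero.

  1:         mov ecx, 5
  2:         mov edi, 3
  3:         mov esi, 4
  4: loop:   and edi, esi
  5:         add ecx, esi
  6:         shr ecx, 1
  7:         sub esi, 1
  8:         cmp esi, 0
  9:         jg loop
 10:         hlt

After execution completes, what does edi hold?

0

mov ecx, 5 → ecx=5
mov edi, 3 → edi=3
mov esi, 4 → esi=4
and edi, esi → edi=3&4=0
add ecx, esi → ecx=5+4=9
shr ecx, 1 → ecx=9>>1=4
sub esi, 1 → esi=4-1=3
cmp esi, 0  (cmp 3,0)
jg loop: taken
and edi, esi → edi=0&3=0
add ecx, esi → ecx=4+3=7
shr ecx, 1 → ecx=7>>1=3
sub esi, 1 → esi=3-1=2
cmp esi, 0  (cmp 2,0)
jg loop: taken
and edi, esi → edi=0&2=0
add ecx, esi → ecx=3+2=5
shr ecx, 1 → ecx=5>>1=2
sub esi, 1 → esi=2-1=1
cmp esi, 0  (cmp 1,0)
jg loop: taken
and edi, esi → edi=0&1=0
add ecx, esi → ecx=2+1=3
shr ecx, 1 → ecx=3>>1=1
sub esi, 1 → esi=1-1=0
cmp esi, 0  (cmp 0,0)
jg loop: not taken
halt.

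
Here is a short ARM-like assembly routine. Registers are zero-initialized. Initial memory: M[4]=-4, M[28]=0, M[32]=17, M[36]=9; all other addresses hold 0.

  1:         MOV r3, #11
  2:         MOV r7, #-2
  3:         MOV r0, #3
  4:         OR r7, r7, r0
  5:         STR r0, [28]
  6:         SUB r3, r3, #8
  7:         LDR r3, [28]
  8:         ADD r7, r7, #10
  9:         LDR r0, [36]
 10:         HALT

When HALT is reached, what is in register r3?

3

MOV r3, #11 → r3=11
MOV r7, #-2 → r7=-2
MOV r0, #3 → r0=3
OR r7, r7, r0 → r7=(-2)|3=-1
STR r0, [28] → M[28]=3
SUB r3, r3, #8 → r3=11-8=3
LDR r3, [28] → r3=M[28]=3
ADD r7, r7, #10 → r7=(-1)+10=9
LDR r0, [36] → r0=M[36]=9
halt.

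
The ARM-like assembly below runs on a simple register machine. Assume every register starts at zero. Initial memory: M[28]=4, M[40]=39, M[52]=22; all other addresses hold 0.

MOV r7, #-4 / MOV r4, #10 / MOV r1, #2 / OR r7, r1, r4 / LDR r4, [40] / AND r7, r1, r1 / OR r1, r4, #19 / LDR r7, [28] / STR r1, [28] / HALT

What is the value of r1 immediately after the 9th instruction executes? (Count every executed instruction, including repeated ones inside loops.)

55

after MOV r7, #-4: r7=-4
after MOV r4, #10: r4=10
after MOV r1, #2: r1=2
after OR r7, r1, r4: r7=2|10=10
after LDR r4, [40]: r4=M[40]=39
after AND r7, r1, r1: r7=2&2=2
after OR r1, r4, #19: r1=39|19=55
after LDR r7, [28]: r7=M[28]=4
STR r1, [28] → M[28]=55
After step 9: r1 = 55.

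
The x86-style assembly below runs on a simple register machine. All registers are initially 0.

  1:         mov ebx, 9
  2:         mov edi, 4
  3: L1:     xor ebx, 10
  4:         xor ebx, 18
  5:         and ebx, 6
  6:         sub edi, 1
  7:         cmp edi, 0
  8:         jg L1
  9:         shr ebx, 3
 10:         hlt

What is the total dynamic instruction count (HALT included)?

ebx=9
edi=4
ebx=9^10=3
ebx=3^18=17
ebx=17&6=0
edi=4-1=3
cmp edi, 0  (cmp 3,0)
jg L1: taken
ebx=0^10=10
ebx=10^18=24
ebx=24&6=0
edi=3-1=2
cmp edi, 0  (cmp 2,0)
jg L1: taken
ebx=0^10=10
ebx=10^18=24
ebx=24&6=0
edi=2-1=1
cmp edi, 0  (cmp 1,0)
jg L1: taken
ebx=0^10=10
ebx=10^18=24
ebx=24&6=0
edi=1-1=0
cmp edi, 0  (cmp 0,0)
jg L1: not taken
ebx=0>>3=0
halt.
Total executed instructions: 28.

28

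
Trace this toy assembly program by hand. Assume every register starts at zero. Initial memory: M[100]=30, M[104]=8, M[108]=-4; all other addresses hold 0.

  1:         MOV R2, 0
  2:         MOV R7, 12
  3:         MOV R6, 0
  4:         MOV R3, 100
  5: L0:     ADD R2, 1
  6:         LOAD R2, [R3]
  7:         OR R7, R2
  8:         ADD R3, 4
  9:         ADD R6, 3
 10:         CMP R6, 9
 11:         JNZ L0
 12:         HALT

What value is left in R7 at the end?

-2

after MOV R2, 0: R2=0
after MOV R7, 12: R7=12
after MOV R6, 0: R6=0
after MOV R3, 100: R3=100
after ADD R2, 1: R2=0+1=1
after LOAD R2, [R3]: R2=M[100]=30
after OR R7, R2: R7=12|30=30
after ADD R3, 4: R3=100+4=104
after ADD R6, 3: R6=0+3=3
CMP R6, 9  (cmp 3,9)
JNZ L0: taken
after ADD R2, 1: R2=30+1=31
after LOAD R2, [R3]: R2=M[104]=8
after OR R7, R2: R7=30|8=30
after ADD R3, 4: R3=104+4=108
after ADD R6, 3: R6=3+3=6
CMP R6, 9  (cmp 6,9)
JNZ L0: taken
after ADD R2, 1: R2=8+1=9
after LOAD R2, [R3]: R2=M[108]=-4
after OR R7, R2: R7=30|(-4)=-2
after ADD R3, 4: R3=108+4=112
after ADD R6, 3: R6=6+3=9
CMP R6, 9  (cmp 9,9)
JNZ L0: not taken
halt.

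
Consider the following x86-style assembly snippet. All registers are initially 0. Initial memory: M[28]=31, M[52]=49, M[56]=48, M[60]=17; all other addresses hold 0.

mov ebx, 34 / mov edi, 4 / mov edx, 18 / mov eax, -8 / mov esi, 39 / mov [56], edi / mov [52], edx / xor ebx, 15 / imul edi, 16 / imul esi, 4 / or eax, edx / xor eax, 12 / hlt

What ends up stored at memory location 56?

after mov ebx, 34: ebx=34
after mov edi, 4: edi=4
after mov edx, 18: edx=18
after mov eax, -8: eax=-8
after mov esi, 39: esi=39
mov [56], edi → M[56]=4
mov [52], edx → M[52]=18
after xor ebx, 15: ebx=34^15=45
after imul edi, 16: edi=4*16=64
after imul esi, 4: esi=39*4=156
after or eax, edx: eax=(-8)|18=-6
after xor eax, 12: eax=(-6)^12=-10
halt.

4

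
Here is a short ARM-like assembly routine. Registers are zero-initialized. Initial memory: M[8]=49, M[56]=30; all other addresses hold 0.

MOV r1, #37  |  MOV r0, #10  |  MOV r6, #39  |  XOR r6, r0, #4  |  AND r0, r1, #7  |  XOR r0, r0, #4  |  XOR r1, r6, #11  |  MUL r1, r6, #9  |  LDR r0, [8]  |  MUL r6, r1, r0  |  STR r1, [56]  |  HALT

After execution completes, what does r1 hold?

r1=37
r0=10
r6=39
r6=10^4=14
r0=37&7=5
r0=5^4=1
r1=14^11=5
r1=14*9=126
r0=M[8]=49
r6=126*49=6174
STR r1, [56] → M[56]=126
halt.

126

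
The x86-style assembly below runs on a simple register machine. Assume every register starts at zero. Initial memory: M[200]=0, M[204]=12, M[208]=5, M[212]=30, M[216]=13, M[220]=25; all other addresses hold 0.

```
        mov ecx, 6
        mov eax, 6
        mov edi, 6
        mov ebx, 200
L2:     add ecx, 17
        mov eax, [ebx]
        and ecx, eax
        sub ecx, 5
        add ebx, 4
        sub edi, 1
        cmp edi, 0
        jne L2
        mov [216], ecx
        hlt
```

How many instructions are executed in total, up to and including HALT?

after mov ecx, 6: ecx=6
after mov eax, 6: eax=6
after mov edi, 6: edi=6
after mov ebx, 200: ebx=200
after add ecx, 17: ecx=6+17=23
after mov eax, [ebx]: eax=M[200]=0
after and ecx, eax: ecx=23&0=0
after sub ecx, 5: ecx=0-5=-5
after add ebx, 4: ebx=200+4=204
after sub edi, 1: edi=6-1=5
cmp edi, 0  (cmp 5,0)
jne L2: taken
after add ecx, 17: ecx=(-5)+17=12
after mov eax, [ebx]: eax=M[204]=12
after and ecx, eax: ecx=12&12=12
after sub ecx, 5: ecx=12-5=7
after add ebx, 4: ebx=204+4=208
after sub edi, 1: edi=5-1=4
cmp edi, 0  (cmp 4,0)
jne L2: taken
after add ecx, 17: ecx=7+17=24
after mov eax, [ebx]: eax=M[208]=5
after and ecx, eax: ecx=24&5=0
after sub ecx, 5: ecx=0-5=-5
after add ebx, 4: ebx=208+4=212
after sub edi, 1: edi=4-1=3
cmp edi, 0  (cmp 3,0)
jne L2: taken
after add ecx, 17: ecx=(-5)+17=12
after mov eax, [ebx]: eax=M[212]=30
after and ecx, eax: ecx=12&30=12
after sub ecx, 5: ecx=12-5=7
after add ebx, 4: ebx=212+4=216
after sub edi, 1: edi=3-1=2
cmp edi, 0  (cmp 2,0)
jne L2: taken
after add ecx, 17: ecx=7+17=24
after mov eax, [ebx]: eax=M[216]=13
after and ecx, eax: ecx=24&13=8
after sub ecx, 5: ecx=8-5=3
after add ebx, 4: ebx=216+4=220
after sub edi, 1: edi=2-1=1
cmp edi, 0  (cmp 1,0)
jne L2: taken
after add ecx, 17: ecx=3+17=20
after mov eax, [ebx]: eax=M[220]=25
after and ecx, eax: ecx=20&25=16
after sub ecx, 5: ecx=16-5=11
after add ebx, 4: ebx=220+4=224
after sub edi, 1: edi=1-1=0
cmp edi, 0  (cmp 0,0)
jne L2: not taken
mov [216], ecx → M[216]=11
halt.
Total executed instructions: 54.

54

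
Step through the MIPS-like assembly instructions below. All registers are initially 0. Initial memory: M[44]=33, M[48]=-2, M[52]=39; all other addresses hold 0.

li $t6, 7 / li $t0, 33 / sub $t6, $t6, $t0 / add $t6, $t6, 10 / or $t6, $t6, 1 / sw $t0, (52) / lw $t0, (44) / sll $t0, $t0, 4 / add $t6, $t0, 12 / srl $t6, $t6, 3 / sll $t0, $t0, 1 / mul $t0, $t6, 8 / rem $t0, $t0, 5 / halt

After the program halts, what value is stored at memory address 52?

li $t6, 7 → $t6=7
li $t0, 33 → $t0=33
sub $t6, $t6, $t0 → $t6=7-33=-26
add $t6, $t6, 10 → $t6=(-26)+10=-16
or $t6, $t6, 1 → $t6=(-16)|1=-15
sw $t0, (52) → M[52]=33
lw $t0, (44) → $t0=M[44]=33
sll $t0, $t0, 4 → $t0=33<<4=528
add $t6, $t0, 12 → $t6=528+12=540
srl $t6, $t6, 3 → $t6=540>>3=67
sll $t0, $t0, 1 → $t0=528<<1=1056
mul $t0, $t6, 8 → $t0=67*8=536
rem $t0, $t0, 5 → $t0=536%5=1
halt.

33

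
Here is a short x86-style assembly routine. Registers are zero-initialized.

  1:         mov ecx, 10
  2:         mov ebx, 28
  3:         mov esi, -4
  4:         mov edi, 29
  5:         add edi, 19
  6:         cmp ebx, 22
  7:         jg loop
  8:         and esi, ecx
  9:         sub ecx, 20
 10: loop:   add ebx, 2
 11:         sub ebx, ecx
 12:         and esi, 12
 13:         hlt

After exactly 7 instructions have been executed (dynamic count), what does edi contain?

48

ecx=10
ebx=28
esi=-4
edi=29
edi=29+19=48
cmp ebx, 22  (cmp 28,22)
jg loop: taken
After step 7: edi = 48.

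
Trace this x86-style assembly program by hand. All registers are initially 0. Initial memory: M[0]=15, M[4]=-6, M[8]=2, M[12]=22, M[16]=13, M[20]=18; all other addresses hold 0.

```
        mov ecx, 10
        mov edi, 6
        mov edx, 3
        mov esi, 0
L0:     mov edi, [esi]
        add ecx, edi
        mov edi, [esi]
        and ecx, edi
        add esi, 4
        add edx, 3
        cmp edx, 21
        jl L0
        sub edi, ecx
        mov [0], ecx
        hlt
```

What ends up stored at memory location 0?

18

after mov ecx, 10: ecx=10
after mov edi, 6: edi=6
after mov edx, 3: edx=3
after mov esi, 0: esi=0
after mov edi, [esi]: edi=M[0]=15
after add ecx, edi: ecx=10+15=25
after mov edi, [esi]: edi=M[0]=15
after and ecx, edi: ecx=25&15=9
after add esi, 4: esi=0+4=4
after add edx, 3: edx=3+3=6
cmp edx, 21  (cmp 6,21)
jl L0: taken
after mov edi, [esi]: edi=M[4]=-6
after add ecx, edi: ecx=9+(-6)=3
after mov edi, [esi]: edi=M[4]=-6
after and ecx, edi: ecx=3&(-6)=2
after add esi, 4: esi=4+4=8
after add edx, 3: edx=6+3=9
cmp edx, 21  (cmp 9,21)
jl L0: taken
after mov edi, [esi]: edi=M[8]=2
after add ecx, edi: ecx=2+2=4
after mov edi, [esi]: edi=M[8]=2
after and ecx, edi: ecx=4&2=0
after add esi, 4: esi=8+4=12
after add edx, 3: edx=9+3=12
cmp edx, 21  (cmp 12,21)
jl L0: taken
after mov edi, [esi]: edi=M[12]=22
after add ecx, edi: ecx=0+22=22
after mov edi, [esi]: edi=M[12]=22
after and ecx, edi: ecx=22&22=22
after add esi, 4: esi=12+4=16
after add edx, 3: edx=12+3=15
cmp edx, 21  (cmp 15,21)
jl L0: taken
after mov edi, [esi]: edi=M[16]=13
after add ecx, edi: ecx=22+13=35
after mov edi, [esi]: edi=M[16]=13
after and ecx, edi: ecx=35&13=1
after add esi, 4: esi=16+4=20
after add edx, 3: edx=15+3=18
cmp edx, 21  (cmp 18,21)
jl L0: taken
after mov edi, [esi]: edi=M[20]=18
after add ecx, edi: ecx=1+18=19
after mov edi, [esi]: edi=M[20]=18
after and ecx, edi: ecx=19&18=18
after add esi, 4: esi=20+4=24
after add edx, 3: edx=18+3=21
cmp edx, 21  (cmp 21,21)
jl L0: not taken
after sub edi, ecx: edi=18-18=0
mov [0], ecx → M[0]=18
halt.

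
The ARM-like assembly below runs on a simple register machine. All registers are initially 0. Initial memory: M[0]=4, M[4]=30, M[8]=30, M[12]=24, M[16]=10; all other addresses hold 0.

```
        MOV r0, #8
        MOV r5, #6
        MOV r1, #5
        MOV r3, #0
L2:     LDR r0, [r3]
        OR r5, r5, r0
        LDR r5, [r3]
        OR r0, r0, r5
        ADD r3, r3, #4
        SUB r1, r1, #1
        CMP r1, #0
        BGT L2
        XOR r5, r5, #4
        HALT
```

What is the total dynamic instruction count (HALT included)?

after MOV r0, #8: r0=8
after MOV r5, #6: r5=6
after MOV r1, #5: r1=5
after MOV r3, #0: r3=0
after LDR r0, [r3]: r0=M[0]=4
after OR r5, r5, r0: r5=6|4=6
after LDR r5, [r3]: r5=M[0]=4
after OR r0, r0, r5: r0=4|4=4
after ADD r3, r3, #4: r3=0+4=4
after SUB r1, r1, #1: r1=5-1=4
CMP r1, #0  (cmp 4,0)
BGT L2: taken
after LDR r0, [r3]: r0=M[4]=30
after OR r5, r5, r0: r5=4|30=30
after LDR r5, [r3]: r5=M[4]=30
after OR r0, r0, r5: r0=30|30=30
after ADD r3, r3, #4: r3=4+4=8
after SUB r1, r1, #1: r1=4-1=3
CMP r1, #0  (cmp 3,0)
BGT L2: taken
after LDR r0, [r3]: r0=M[8]=30
after OR r5, r5, r0: r5=30|30=30
after LDR r5, [r3]: r5=M[8]=30
after OR r0, r0, r5: r0=30|30=30
after ADD r3, r3, #4: r3=8+4=12
after SUB r1, r1, #1: r1=3-1=2
CMP r1, #0  (cmp 2,0)
BGT L2: taken
after LDR r0, [r3]: r0=M[12]=24
after OR r5, r5, r0: r5=30|24=30
after LDR r5, [r3]: r5=M[12]=24
after OR r0, r0, r5: r0=24|24=24
after ADD r3, r3, #4: r3=12+4=16
after SUB r1, r1, #1: r1=2-1=1
CMP r1, #0  (cmp 1,0)
BGT L2: taken
after LDR r0, [r3]: r0=M[16]=10
after OR r5, r5, r0: r5=24|10=26
after LDR r5, [r3]: r5=M[16]=10
after OR r0, r0, r5: r0=10|10=10
after ADD r3, r3, #4: r3=16+4=20
after SUB r1, r1, #1: r1=1-1=0
CMP r1, #0  (cmp 0,0)
BGT L2: not taken
after XOR r5, r5, #4: r5=10^4=14
halt.
Total executed instructions: 46.

46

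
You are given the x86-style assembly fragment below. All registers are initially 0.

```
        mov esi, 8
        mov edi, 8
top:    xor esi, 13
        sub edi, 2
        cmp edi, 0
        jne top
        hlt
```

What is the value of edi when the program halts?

esi=8
edi=8
esi=8^13=5
edi=8-2=6
cmp edi, 0  (cmp 6,0)
jne top: taken
esi=5^13=8
edi=6-2=4
cmp edi, 0  (cmp 4,0)
jne top: taken
esi=8^13=5
edi=4-2=2
cmp edi, 0  (cmp 2,0)
jne top: taken
esi=5^13=8
edi=2-2=0
cmp edi, 0  (cmp 0,0)
jne top: not taken
halt.

0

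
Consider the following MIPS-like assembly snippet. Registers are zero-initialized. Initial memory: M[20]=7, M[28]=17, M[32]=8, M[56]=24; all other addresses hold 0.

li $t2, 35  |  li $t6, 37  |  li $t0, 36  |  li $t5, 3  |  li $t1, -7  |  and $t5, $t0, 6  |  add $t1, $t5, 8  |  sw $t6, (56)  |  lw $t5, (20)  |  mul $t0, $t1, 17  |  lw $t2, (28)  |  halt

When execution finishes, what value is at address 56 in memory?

37

$t2=35
$t6=37
$t0=36
$t5=3
$t1=-7
$t5=36&6=4
$t1=4+8=12
sw $t6, (56) → M[56]=37
$t5=M[20]=7
$t0=12*17=204
$t2=M[28]=17
halt.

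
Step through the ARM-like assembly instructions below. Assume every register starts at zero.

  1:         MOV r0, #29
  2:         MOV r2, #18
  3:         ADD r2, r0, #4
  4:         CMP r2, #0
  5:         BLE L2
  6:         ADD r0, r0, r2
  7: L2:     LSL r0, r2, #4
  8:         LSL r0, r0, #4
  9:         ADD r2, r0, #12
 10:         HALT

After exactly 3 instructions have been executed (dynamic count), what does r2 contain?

33

r0=29
r2=18
r2=29+4=33
After step 3: r2 = 33.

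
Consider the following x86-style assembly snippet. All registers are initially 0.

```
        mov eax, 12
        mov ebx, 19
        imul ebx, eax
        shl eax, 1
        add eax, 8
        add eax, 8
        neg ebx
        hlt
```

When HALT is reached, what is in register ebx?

-228

mov eax, 12 → eax=12
mov ebx, 19 → ebx=19
imul ebx, eax → ebx=19*12=228
shl eax, 1 → eax=12<<1=24
add eax, 8 → eax=24+8=32
add eax, 8 → eax=32+8=40
neg ebx → ebx=-(228)=-228
halt.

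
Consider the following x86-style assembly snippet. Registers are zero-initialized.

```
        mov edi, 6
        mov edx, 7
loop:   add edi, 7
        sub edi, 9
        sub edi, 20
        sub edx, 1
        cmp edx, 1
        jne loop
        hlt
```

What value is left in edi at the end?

mov edi, 6 → edi=6
mov edx, 7 → edx=7
add edi, 7 → edi=6+7=13
sub edi, 9 → edi=13-9=4
sub edi, 20 → edi=4-20=-16
sub edx, 1 → edx=7-1=6
cmp edx, 1  (cmp 6,1)
jne loop: taken
add edi, 7 → edi=(-16)+7=-9
sub edi, 9 → edi=(-9)-9=-18
sub edi, 20 → edi=(-18)-20=-38
sub edx, 1 → edx=6-1=5
cmp edx, 1  (cmp 5,1)
jne loop: taken
add edi, 7 → edi=(-38)+7=-31
sub edi, 9 → edi=(-31)-9=-40
sub edi, 20 → edi=(-40)-20=-60
sub edx, 1 → edx=5-1=4
cmp edx, 1  (cmp 4,1)
jne loop: taken
add edi, 7 → edi=(-60)+7=-53
sub edi, 9 → edi=(-53)-9=-62
sub edi, 20 → edi=(-62)-20=-82
sub edx, 1 → edx=4-1=3
cmp edx, 1  (cmp 3,1)
jne loop: taken
add edi, 7 → edi=(-82)+7=-75
sub edi, 9 → edi=(-75)-9=-84
sub edi, 20 → edi=(-84)-20=-104
sub edx, 1 → edx=3-1=2
cmp edx, 1  (cmp 2,1)
jne loop: taken
add edi, 7 → edi=(-104)+7=-97
sub edi, 9 → edi=(-97)-9=-106
sub edi, 20 → edi=(-106)-20=-126
sub edx, 1 → edx=2-1=1
cmp edx, 1  (cmp 1,1)
jne loop: not taken
halt.

-126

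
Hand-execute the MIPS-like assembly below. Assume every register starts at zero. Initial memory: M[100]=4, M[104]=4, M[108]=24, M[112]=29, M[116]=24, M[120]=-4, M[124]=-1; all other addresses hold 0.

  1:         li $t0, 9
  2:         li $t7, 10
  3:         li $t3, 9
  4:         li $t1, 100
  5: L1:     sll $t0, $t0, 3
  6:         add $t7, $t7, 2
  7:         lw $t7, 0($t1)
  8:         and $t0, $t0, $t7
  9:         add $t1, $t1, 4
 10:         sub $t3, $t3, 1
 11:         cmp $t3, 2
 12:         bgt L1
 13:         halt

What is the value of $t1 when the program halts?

128

$t0=9
$t7=10
$t3=9
$t1=100
$t0=9<<3=72
$t7=10+2=12
$t7=M[100]=4
$t0=72&4=0
$t1=100+4=104
$t3=9-1=8
cmp $t3, 2  (cmp 8,2)
bgt L1: taken
$t0=0<<3=0
$t7=4+2=6
$t7=M[104]=4
$t0=0&4=0
$t1=104+4=108
$t3=8-1=7
cmp $t3, 2  (cmp 7,2)
bgt L1: taken
$t0=0<<3=0
$t7=4+2=6
$t7=M[108]=24
$t0=0&24=0
$t1=108+4=112
$t3=7-1=6
cmp $t3, 2  (cmp 6,2)
bgt L1: taken
$t0=0<<3=0
$t7=24+2=26
$t7=M[112]=29
$t0=0&29=0
$t1=112+4=116
$t3=6-1=5
cmp $t3, 2  (cmp 5,2)
bgt L1: taken
$t0=0<<3=0
$t7=29+2=31
$t7=M[116]=24
$t0=0&24=0
$t1=116+4=120
$t3=5-1=4
cmp $t3, 2  (cmp 4,2)
bgt L1: taken
$t0=0<<3=0
$t7=24+2=26
$t7=M[120]=-4
$t0=0&(-4)=0
$t1=120+4=124
$t3=4-1=3
cmp $t3, 2  (cmp 3,2)
bgt L1: taken
$t0=0<<3=0
$t7=(-4)+2=-2
$t7=M[124]=-1
$t0=0&(-1)=0
$t1=124+4=128
$t3=3-1=2
cmp $t3, 2  (cmp 2,2)
bgt L1: not taken
halt.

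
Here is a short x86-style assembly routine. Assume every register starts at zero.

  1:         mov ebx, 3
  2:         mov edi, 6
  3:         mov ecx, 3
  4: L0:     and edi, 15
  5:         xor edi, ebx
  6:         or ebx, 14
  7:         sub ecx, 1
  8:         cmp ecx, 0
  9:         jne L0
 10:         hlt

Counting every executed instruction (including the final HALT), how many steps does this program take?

after mov ebx, 3: ebx=3
after mov edi, 6: edi=6
after mov ecx, 3: ecx=3
after and edi, 15: edi=6&15=6
after xor edi, ebx: edi=6^3=5
after or ebx, 14: ebx=3|14=15
after sub ecx, 1: ecx=3-1=2
cmp ecx, 0  (cmp 2,0)
jne L0: taken
after and edi, 15: edi=5&15=5
after xor edi, ebx: edi=5^15=10
after or ebx, 14: ebx=15|14=15
after sub ecx, 1: ecx=2-1=1
cmp ecx, 0  (cmp 1,0)
jne L0: taken
after and edi, 15: edi=10&15=10
after xor edi, ebx: edi=10^15=5
after or ebx, 14: ebx=15|14=15
after sub ecx, 1: ecx=1-1=0
cmp ecx, 0  (cmp 0,0)
jne L0: not taken
halt.
Total executed instructions: 22.

22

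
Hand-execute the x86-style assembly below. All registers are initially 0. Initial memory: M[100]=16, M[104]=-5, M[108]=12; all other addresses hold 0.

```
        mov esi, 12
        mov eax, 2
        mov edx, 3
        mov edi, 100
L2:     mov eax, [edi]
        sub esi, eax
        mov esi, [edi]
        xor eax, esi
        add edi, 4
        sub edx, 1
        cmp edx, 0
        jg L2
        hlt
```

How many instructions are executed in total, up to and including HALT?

29

after mov esi, 12: esi=12
after mov eax, 2: eax=2
after mov edx, 3: edx=3
after mov edi, 100: edi=100
after mov eax, [edi]: eax=M[100]=16
after sub esi, eax: esi=12-16=-4
after mov esi, [edi]: esi=M[100]=16
after xor eax, esi: eax=16^16=0
after add edi, 4: edi=100+4=104
after sub edx, 1: edx=3-1=2
cmp edx, 0  (cmp 2,0)
jg L2: taken
after mov eax, [edi]: eax=M[104]=-5
after sub esi, eax: esi=16-(-5)=21
after mov esi, [edi]: esi=M[104]=-5
after xor eax, esi: eax=(-5)^(-5)=0
after add edi, 4: edi=104+4=108
after sub edx, 1: edx=2-1=1
cmp edx, 0  (cmp 1,0)
jg L2: taken
after mov eax, [edi]: eax=M[108]=12
after sub esi, eax: esi=(-5)-12=-17
after mov esi, [edi]: esi=M[108]=12
after xor eax, esi: eax=12^12=0
after add edi, 4: edi=108+4=112
after sub edx, 1: edx=1-1=0
cmp edx, 0  (cmp 0,0)
jg L2: not taken
halt.
Total executed instructions: 29.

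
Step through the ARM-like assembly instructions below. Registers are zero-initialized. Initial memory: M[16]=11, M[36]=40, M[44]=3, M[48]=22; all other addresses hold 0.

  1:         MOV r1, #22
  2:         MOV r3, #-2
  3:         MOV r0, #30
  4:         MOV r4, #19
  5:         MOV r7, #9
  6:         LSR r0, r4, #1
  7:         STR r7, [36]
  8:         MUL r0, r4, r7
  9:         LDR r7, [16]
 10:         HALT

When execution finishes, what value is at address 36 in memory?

9

MOV r1, #22 → r1=22
MOV r3, #-2 → r3=-2
MOV r0, #30 → r0=30
MOV r4, #19 → r4=19
MOV r7, #9 → r7=9
LSR r0, r4, #1 → r0=19>>1=9
STR r7, [36] → M[36]=9
MUL r0, r4, r7 → r0=19*9=171
LDR r7, [16] → r7=M[16]=11
halt.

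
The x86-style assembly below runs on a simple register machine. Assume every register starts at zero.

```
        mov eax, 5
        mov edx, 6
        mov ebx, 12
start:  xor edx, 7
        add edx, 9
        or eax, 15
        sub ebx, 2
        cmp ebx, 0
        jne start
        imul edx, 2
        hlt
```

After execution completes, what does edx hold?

eax=5
edx=6
ebx=12
edx=6^7=1
edx=1+9=10
eax=5|15=15
ebx=12-2=10
cmp ebx, 0  (cmp 10,0)
jne start: taken
edx=10^7=13
edx=13+9=22
eax=15|15=15
ebx=10-2=8
cmp ebx, 0  (cmp 8,0)
jne start: taken
edx=22^7=17
edx=17+9=26
eax=15|15=15
ebx=8-2=6
cmp ebx, 0  (cmp 6,0)
jne start: taken
edx=26^7=29
edx=29+9=38
eax=15|15=15
ebx=6-2=4
cmp ebx, 0  (cmp 4,0)
jne start: taken
edx=38^7=33
edx=33+9=42
eax=15|15=15
ebx=4-2=2
cmp ebx, 0  (cmp 2,0)
jne start: taken
edx=42^7=45
edx=45+9=54
eax=15|15=15
ebx=2-2=0
cmp ebx, 0  (cmp 0,0)
jne start: not taken
edx=54*2=108
halt.

108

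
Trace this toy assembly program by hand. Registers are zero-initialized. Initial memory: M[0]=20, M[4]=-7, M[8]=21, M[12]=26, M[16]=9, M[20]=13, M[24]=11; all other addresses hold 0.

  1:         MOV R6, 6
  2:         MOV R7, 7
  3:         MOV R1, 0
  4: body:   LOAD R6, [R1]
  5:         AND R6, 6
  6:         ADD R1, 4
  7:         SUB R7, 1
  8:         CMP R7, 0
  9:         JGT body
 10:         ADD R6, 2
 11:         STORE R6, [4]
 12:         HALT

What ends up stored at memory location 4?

MOV R6, 6 → R6=6
MOV R7, 7 → R7=7
MOV R1, 0 → R1=0
LOAD R6, [R1] → R6=M[0]=20
AND R6, 6 → R6=20&6=4
ADD R1, 4 → R1=0+4=4
SUB R7, 1 → R7=7-1=6
CMP R7, 0  (cmp 6,0)
JGT body: taken
LOAD R6, [R1] → R6=M[4]=-7
AND R6, 6 → R6=(-7)&6=0
ADD R1, 4 → R1=4+4=8
SUB R7, 1 → R7=6-1=5
CMP R7, 0  (cmp 5,0)
JGT body: taken
LOAD R6, [R1] → R6=M[8]=21
AND R6, 6 → R6=21&6=4
ADD R1, 4 → R1=8+4=12
SUB R7, 1 → R7=5-1=4
CMP R7, 0  (cmp 4,0)
JGT body: taken
LOAD R6, [R1] → R6=M[12]=26
AND R6, 6 → R6=26&6=2
ADD R1, 4 → R1=12+4=16
SUB R7, 1 → R7=4-1=3
CMP R7, 0  (cmp 3,0)
JGT body: taken
LOAD R6, [R1] → R6=M[16]=9
AND R6, 6 → R6=9&6=0
ADD R1, 4 → R1=16+4=20
SUB R7, 1 → R7=3-1=2
CMP R7, 0  (cmp 2,0)
JGT body: taken
LOAD R6, [R1] → R6=M[20]=13
AND R6, 6 → R6=13&6=4
ADD R1, 4 → R1=20+4=24
SUB R7, 1 → R7=2-1=1
CMP R7, 0  (cmp 1,0)
JGT body: taken
LOAD R6, [R1] → R6=M[24]=11
AND R6, 6 → R6=11&6=2
ADD R1, 4 → R1=24+4=28
SUB R7, 1 → R7=1-1=0
CMP R7, 0  (cmp 0,0)
JGT body: not taken
ADD R6, 2 → R6=2+2=4
STORE R6, [4] → M[4]=4
halt.

4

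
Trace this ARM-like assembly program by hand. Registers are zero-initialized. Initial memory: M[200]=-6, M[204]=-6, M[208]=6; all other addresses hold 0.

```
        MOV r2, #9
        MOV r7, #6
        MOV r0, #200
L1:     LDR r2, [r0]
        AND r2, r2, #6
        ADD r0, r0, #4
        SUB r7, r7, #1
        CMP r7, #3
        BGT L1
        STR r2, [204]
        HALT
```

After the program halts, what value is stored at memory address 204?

6

after MOV r2, #9: r2=9
after MOV r7, #6: r7=6
after MOV r0, #200: r0=200
after LDR r2, [r0]: r2=M[200]=-6
after AND r2, r2, #6: r2=(-6)&6=2
after ADD r0, r0, #4: r0=200+4=204
after SUB r7, r7, #1: r7=6-1=5
CMP r7, #3  (cmp 5,3)
BGT L1: taken
after LDR r2, [r0]: r2=M[204]=-6
after AND r2, r2, #6: r2=(-6)&6=2
after ADD r0, r0, #4: r0=204+4=208
after SUB r7, r7, #1: r7=5-1=4
CMP r7, #3  (cmp 4,3)
BGT L1: taken
after LDR r2, [r0]: r2=M[208]=6
after AND r2, r2, #6: r2=6&6=6
after ADD r0, r0, #4: r0=208+4=212
after SUB r7, r7, #1: r7=4-1=3
CMP r7, #3  (cmp 3,3)
BGT L1: not taken
STR r2, [204] → M[204]=6
halt.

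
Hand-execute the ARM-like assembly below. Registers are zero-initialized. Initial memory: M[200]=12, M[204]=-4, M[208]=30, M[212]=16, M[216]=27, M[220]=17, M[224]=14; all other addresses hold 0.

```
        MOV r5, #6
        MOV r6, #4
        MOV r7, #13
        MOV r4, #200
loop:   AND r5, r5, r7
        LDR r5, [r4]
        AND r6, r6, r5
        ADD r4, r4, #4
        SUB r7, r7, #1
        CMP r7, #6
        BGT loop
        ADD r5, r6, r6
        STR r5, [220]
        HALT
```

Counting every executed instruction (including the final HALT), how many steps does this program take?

56

after MOV r5, #6: r5=6
after MOV r6, #4: r6=4
after MOV r7, #13: r7=13
after MOV r4, #200: r4=200
after AND r5, r5, r7: r5=6&13=4
after LDR r5, [r4]: r5=M[200]=12
after AND r6, r6, r5: r6=4&12=4
after ADD r4, r4, #4: r4=200+4=204
after SUB r7, r7, #1: r7=13-1=12
CMP r7, #6  (cmp 12,6)
BGT loop: taken
after AND r5, r5, r7: r5=12&12=12
after LDR r5, [r4]: r5=M[204]=-4
after AND r6, r6, r5: r6=4&(-4)=4
after ADD r4, r4, #4: r4=204+4=208
after SUB r7, r7, #1: r7=12-1=11
CMP r7, #6  (cmp 11,6)
BGT loop: taken
after AND r5, r5, r7: r5=(-4)&11=8
after LDR r5, [r4]: r5=M[208]=30
after AND r6, r6, r5: r6=4&30=4
after ADD r4, r4, #4: r4=208+4=212
after SUB r7, r7, #1: r7=11-1=10
CMP r7, #6  (cmp 10,6)
BGT loop: taken
after AND r5, r5, r7: r5=30&10=10
after LDR r5, [r4]: r5=M[212]=16
after AND r6, r6, r5: r6=4&16=0
after ADD r4, r4, #4: r4=212+4=216
after SUB r7, r7, #1: r7=10-1=9
CMP r7, #6  (cmp 9,6)
BGT loop: taken
after AND r5, r5, r7: r5=16&9=0
after LDR r5, [r4]: r5=M[216]=27
after AND r6, r6, r5: r6=0&27=0
after ADD r4, r4, #4: r4=216+4=220
after SUB r7, r7, #1: r7=9-1=8
CMP r7, #6  (cmp 8,6)
BGT loop: taken
after AND r5, r5, r7: r5=27&8=8
after LDR r5, [r4]: r5=M[220]=17
after AND r6, r6, r5: r6=0&17=0
after ADD r4, r4, #4: r4=220+4=224
after SUB r7, r7, #1: r7=8-1=7
CMP r7, #6  (cmp 7,6)
BGT loop: taken
after AND r5, r5, r7: r5=17&7=1
after LDR r5, [r4]: r5=M[224]=14
after AND r6, r6, r5: r6=0&14=0
after ADD r4, r4, #4: r4=224+4=228
after SUB r7, r7, #1: r7=7-1=6
CMP r7, #6  (cmp 6,6)
BGT loop: not taken
after ADD r5, r6, r6: r5=0+0=0
STR r5, [220] → M[220]=0
halt.
Total executed instructions: 56.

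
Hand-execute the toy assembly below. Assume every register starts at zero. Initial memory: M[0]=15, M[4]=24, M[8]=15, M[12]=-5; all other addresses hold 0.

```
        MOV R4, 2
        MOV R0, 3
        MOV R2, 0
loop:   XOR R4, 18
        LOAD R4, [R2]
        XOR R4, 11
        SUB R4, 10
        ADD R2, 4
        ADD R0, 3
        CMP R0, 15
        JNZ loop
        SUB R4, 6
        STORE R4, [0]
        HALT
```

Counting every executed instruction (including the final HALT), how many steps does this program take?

38

R4=2
R0=3
R2=0
R4=2^18=16
R4=M[0]=15
R4=15^11=4
R4=4-10=-6
R2=0+4=4
R0=3+3=6
CMP R0, 15  (cmp 6,15)
JNZ loop: taken
R4=(-6)^18=-24
R4=M[4]=24
R4=24^11=19
R4=19-10=9
R2=4+4=8
R0=6+3=9
CMP R0, 15  (cmp 9,15)
JNZ loop: taken
R4=9^18=27
R4=M[8]=15
R4=15^11=4
R4=4-10=-6
R2=8+4=12
R0=9+3=12
CMP R0, 15  (cmp 12,15)
JNZ loop: taken
R4=(-6)^18=-24
R4=M[12]=-5
R4=(-5)^11=-16
R4=(-16)-10=-26
R2=12+4=16
R0=12+3=15
CMP R0, 15  (cmp 15,15)
JNZ loop: not taken
R4=(-26)-6=-32
STORE R4, [0] → M[0]=-32
halt.
Total executed instructions: 38.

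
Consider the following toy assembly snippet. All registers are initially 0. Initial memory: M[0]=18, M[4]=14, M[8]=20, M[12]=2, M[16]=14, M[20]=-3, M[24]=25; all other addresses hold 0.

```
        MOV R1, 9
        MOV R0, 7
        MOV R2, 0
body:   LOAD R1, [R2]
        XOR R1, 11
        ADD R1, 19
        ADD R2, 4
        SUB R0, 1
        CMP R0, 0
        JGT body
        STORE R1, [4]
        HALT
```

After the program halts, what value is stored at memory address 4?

MOV R1, 9 → R1=9
MOV R0, 7 → R0=7
MOV R2, 0 → R2=0
LOAD R1, [R2] → R1=M[0]=18
XOR R1, 11 → R1=18^11=25
ADD R1, 19 → R1=25+19=44
ADD R2, 4 → R2=0+4=4
SUB R0, 1 → R0=7-1=6
CMP R0, 0  (cmp 6,0)
JGT body: taken
LOAD R1, [R2] → R1=M[4]=14
XOR R1, 11 → R1=14^11=5
ADD R1, 19 → R1=5+19=24
ADD R2, 4 → R2=4+4=8
SUB R0, 1 → R0=6-1=5
CMP R0, 0  (cmp 5,0)
JGT body: taken
LOAD R1, [R2] → R1=M[8]=20
XOR R1, 11 → R1=20^11=31
ADD R1, 19 → R1=31+19=50
ADD R2, 4 → R2=8+4=12
SUB R0, 1 → R0=5-1=4
CMP R0, 0  (cmp 4,0)
JGT body: taken
LOAD R1, [R2] → R1=M[12]=2
XOR R1, 11 → R1=2^11=9
ADD R1, 19 → R1=9+19=28
ADD R2, 4 → R2=12+4=16
SUB R0, 1 → R0=4-1=3
CMP R0, 0  (cmp 3,0)
JGT body: taken
LOAD R1, [R2] → R1=M[16]=14
XOR R1, 11 → R1=14^11=5
ADD R1, 19 → R1=5+19=24
ADD R2, 4 → R2=16+4=20
SUB R0, 1 → R0=3-1=2
CMP R0, 0  (cmp 2,0)
JGT body: taken
LOAD R1, [R2] → R1=M[20]=-3
XOR R1, 11 → R1=(-3)^11=-10
ADD R1, 19 → R1=(-10)+19=9
ADD R2, 4 → R2=20+4=24
SUB R0, 1 → R0=2-1=1
CMP R0, 0  (cmp 1,0)
JGT body: taken
LOAD R1, [R2] → R1=M[24]=25
XOR R1, 11 → R1=25^11=18
ADD R1, 19 → R1=18+19=37
ADD R2, 4 → R2=24+4=28
SUB R0, 1 → R0=1-1=0
CMP R0, 0  (cmp 0,0)
JGT body: not taken
STORE R1, [4] → M[4]=37
halt.

37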